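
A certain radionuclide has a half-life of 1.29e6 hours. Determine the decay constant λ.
λ = ln(2)/t½ = 5.373e-7 hour⁻¹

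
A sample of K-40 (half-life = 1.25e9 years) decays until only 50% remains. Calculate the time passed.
t = t½ × log₂(N₀/N) = 1.25e9 years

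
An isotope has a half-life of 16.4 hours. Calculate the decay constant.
λ = ln(2)/t½ = 0.04227 hour⁻¹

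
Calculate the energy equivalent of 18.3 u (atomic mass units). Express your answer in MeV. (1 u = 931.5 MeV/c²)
E = mc² = 17050 MeV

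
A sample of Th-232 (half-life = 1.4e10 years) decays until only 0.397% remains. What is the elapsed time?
t = t½ × log₂(N₀/N) = 1.117e11 years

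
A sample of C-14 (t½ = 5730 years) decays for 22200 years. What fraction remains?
N/N₀ = (1/2)^(t/t½) = 0.06819 = 6.82%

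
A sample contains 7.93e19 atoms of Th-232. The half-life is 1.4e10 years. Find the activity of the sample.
A = λN = 3.926e9 decays/year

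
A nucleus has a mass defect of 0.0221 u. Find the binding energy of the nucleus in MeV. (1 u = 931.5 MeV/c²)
B.E. = Δm × 931.5 = 20.59 MeV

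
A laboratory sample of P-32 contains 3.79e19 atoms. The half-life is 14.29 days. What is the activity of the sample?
A = λN = 1.838e18 decays/day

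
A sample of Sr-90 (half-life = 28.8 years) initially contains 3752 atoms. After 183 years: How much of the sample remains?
N = N₀(1/2)^(t/t½) = 45.86 atoms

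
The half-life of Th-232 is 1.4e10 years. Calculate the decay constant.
λ = ln(2)/t½ = 4.951e-11 year⁻¹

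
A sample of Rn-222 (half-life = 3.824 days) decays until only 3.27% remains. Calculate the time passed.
t = t½ × log₂(N₀/N) = 18.87 days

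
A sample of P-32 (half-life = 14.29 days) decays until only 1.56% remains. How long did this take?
t = t½ × log₂(N₀/N) = 85.77 days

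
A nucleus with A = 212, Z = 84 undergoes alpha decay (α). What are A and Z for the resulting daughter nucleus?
Daughter: A = 208, Z = 82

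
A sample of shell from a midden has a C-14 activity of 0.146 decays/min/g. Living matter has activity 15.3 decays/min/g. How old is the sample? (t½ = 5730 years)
Age = t½ × log₂(A₀/A) = 38460 years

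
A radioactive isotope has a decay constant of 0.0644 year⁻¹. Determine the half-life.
t½ = ln(2)/λ = 10.76 years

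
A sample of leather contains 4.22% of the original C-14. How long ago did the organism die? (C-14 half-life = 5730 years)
Age = t½ × log₂(1/ratio) = 26170 years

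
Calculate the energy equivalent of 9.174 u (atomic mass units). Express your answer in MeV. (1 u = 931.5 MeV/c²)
E = mc² = 8546 MeV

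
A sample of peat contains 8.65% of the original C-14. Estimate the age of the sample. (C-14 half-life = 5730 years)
Age = t½ × log₂(1/ratio) = 20230 years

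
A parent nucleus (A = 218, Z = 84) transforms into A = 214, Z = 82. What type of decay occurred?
ΔA = -4, ΔZ = -2 ⇒ alpha decay (α)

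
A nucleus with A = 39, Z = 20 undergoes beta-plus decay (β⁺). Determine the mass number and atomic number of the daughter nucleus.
Daughter: A = 39, Z = 19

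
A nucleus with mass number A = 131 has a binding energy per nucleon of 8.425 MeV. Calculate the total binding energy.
B.E. = 8.425 × 131 = 1104 MeV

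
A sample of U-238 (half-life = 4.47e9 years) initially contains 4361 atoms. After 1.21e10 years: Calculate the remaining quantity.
N = N₀(1/2)^(t/t½) = 667.9 atoms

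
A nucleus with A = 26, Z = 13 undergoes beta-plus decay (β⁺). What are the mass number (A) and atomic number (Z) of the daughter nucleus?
Daughter: A = 26, Z = 12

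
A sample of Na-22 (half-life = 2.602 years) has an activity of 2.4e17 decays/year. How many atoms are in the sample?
N = A/λ = 9.009e17 atoms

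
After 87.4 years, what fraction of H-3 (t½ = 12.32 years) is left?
N/N₀ = (1/2)^(t/t½) = 0.007319 = 0.732%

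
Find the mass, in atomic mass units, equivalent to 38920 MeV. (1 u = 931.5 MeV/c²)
m = E/c² = 41.78 u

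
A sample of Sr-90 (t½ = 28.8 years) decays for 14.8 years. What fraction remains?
N/N₀ = (1/2)^(t/t½) = 0.7003 = 70%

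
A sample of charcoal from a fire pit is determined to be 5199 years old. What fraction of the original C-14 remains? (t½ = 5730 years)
N/N₀ = (1/2)^(t/t½) = 0.5332 = 53.3%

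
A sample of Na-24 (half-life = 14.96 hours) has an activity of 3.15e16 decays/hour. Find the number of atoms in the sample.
N = A/λ = 6.799e17 atoms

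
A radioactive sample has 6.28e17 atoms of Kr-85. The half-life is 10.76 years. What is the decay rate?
A = λN = 4.046e16 decays/year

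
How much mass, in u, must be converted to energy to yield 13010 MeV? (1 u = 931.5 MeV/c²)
m = E/c² = 13.97 u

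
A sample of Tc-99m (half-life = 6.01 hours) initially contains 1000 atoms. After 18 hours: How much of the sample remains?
N = N₀(1/2)^(t/t½) = 125.4 atoms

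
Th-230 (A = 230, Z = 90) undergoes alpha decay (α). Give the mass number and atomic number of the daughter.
Daughter: A = 226, Z = 88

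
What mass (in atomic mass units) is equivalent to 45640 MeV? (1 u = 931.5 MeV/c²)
m = E/c² = 49 u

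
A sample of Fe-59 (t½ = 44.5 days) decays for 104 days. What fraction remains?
N/N₀ = (1/2)^(t/t½) = 0.1979 = 19.8%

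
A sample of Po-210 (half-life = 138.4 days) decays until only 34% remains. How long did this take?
t = t½ × log₂(N₀/N) = 215.4 days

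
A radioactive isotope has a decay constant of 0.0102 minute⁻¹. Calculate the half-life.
t½ = ln(2)/λ = 67.96 minutes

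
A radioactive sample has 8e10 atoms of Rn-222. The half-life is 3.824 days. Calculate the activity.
A = λN = 1.45e10 decays/day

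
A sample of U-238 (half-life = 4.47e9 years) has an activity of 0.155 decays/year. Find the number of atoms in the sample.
N = A/λ = 9.996e8 atoms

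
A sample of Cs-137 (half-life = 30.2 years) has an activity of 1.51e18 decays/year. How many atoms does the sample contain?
N = A/λ = 6.579e19 atoms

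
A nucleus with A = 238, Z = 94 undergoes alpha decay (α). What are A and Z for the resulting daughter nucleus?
Daughter: A = 234, Z = 92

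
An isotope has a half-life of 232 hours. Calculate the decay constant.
λ = ln(2)/t½ = 0.002988 hour⁻¹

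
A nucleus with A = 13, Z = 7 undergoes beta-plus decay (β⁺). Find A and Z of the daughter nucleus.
Daughter: A = 13, Z = 6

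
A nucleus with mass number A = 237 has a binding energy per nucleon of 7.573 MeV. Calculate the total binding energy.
B.E. = 7.573 × 237 = 1795 MeV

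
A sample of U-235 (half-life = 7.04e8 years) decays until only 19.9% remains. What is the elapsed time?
t = t½ × log₂(N₀/N) = 1.64e9 years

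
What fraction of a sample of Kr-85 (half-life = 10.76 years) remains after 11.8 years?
N/N₀ = (1/2)^(t/t½) = 0.4676 = 46.8%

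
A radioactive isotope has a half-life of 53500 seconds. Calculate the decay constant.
λ = ln(2)/t½ = 1.296e-5 second⁻¹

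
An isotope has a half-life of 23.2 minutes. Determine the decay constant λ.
λ = ln(2)/t½ = 0.02988 minute⁻¹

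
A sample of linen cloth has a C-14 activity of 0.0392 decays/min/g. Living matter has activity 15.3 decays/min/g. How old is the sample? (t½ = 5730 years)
Age = t½ × log₂(A₀/A) = 49330 years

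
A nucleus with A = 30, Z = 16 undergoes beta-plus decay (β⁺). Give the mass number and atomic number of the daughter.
Daughter: A = 30, Z = 15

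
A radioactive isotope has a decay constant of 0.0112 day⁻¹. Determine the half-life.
t½ = ln(2)/λ = 61.89 days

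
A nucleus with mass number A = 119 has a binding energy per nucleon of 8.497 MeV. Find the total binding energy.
B.E. = 8.497 × 119 = 1011 MeV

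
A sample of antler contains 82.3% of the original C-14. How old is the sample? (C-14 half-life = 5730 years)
Age = t½ × log₂(1/ratio) = 1610 years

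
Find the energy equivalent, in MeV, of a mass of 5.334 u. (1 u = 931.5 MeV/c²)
E = mc² = 4969 MeV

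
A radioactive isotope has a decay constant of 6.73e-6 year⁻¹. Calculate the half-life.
t½ = ln(2)/λ = 1.03e5 years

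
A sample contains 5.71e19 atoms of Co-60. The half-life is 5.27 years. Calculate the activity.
A = λN = 7.51e18 decays/year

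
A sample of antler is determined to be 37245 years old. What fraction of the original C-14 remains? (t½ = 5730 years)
N/N₀ = (1/2)^(t/t½) = 0.01105 = 1.1%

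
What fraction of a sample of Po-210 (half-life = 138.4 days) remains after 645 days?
N/N₀ = (1/2)^(t/t½) = 0.03954 = 3.95%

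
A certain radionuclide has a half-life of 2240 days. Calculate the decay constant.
λ = ln(2)/t½ = 3.094e-4 day⁻¹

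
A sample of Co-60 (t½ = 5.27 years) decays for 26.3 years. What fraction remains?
N/N₀ = (1/2)^(t/t½) = 0.03146 = 3.15%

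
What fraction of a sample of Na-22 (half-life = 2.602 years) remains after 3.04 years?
N/N₀ = (1/2)^(t/t½) = 0.4449 = 44.5%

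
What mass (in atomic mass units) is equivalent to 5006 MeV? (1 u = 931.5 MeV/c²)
m = E/c² = 5.374 u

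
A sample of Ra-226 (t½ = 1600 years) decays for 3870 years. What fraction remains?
N/N₀ = (1/2)^(t/t½) = 0.187 = 18.7%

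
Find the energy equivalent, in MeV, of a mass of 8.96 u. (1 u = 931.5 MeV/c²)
E = mc² = 8346 MeV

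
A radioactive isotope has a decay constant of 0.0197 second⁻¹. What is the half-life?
t½ = ln(2)/λ = 35.19 seconds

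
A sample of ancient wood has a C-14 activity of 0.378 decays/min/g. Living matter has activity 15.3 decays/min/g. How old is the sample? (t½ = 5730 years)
Age = t½ × log₂(A₀/A) = 30590 years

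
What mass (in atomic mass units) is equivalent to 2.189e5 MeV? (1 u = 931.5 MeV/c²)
m = E/c² = 235 u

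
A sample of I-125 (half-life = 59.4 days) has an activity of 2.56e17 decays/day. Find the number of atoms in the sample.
N = A/λ = 2.194e19 atoms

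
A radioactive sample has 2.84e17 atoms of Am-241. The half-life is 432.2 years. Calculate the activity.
A = λN = 4.555e14 decays/year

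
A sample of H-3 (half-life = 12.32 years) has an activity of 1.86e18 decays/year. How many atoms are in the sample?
N = A/λ = 3.306e19 atoms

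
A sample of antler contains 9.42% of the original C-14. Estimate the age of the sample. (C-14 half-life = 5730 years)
Age = t½ × log₂(1/ratio) = 19530 years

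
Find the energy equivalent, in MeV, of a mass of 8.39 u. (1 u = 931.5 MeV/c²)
E = mc² = 7815 MeV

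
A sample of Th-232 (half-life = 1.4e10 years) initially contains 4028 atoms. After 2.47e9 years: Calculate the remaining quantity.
N = N₀(1/2)^(t/t½) = 3564 atoms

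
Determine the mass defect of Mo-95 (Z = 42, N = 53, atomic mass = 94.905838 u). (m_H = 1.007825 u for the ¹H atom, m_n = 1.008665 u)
Δm = Z·m_H + N·m_n − M = 0.8821 u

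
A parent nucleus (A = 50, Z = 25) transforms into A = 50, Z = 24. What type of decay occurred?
ΔA = 0, ΔZ = -1 ⇒ beta-plus decay (β⁺) or electron capture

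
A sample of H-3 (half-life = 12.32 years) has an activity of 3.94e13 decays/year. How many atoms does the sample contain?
N = A/λ = 7.003e14 atoms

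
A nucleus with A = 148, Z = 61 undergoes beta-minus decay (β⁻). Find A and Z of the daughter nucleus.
Daughter: A = 148, Z = 62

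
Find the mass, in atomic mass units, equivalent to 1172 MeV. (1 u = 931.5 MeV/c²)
m = E/c² = 1.258 u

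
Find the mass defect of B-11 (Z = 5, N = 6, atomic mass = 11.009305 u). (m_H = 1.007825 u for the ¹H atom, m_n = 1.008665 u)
Δm = Z·m_H + N·m_n − M = 0.08181 u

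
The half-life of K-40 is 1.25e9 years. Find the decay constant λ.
λ = ln(2)/t½ = 5.545e-10 year⁻¹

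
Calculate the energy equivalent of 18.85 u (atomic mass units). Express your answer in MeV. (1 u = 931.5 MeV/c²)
E = mc² = 17560 MeV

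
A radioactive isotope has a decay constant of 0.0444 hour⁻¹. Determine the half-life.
t½ = ln(2)/λ = 15.61 hours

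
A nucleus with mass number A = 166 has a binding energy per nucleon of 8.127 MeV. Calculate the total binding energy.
B.E. = 8.127 × 166 = 1349 MeV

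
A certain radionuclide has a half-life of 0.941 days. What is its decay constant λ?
λ = ln(2)/t½ = 0.7366 day⁻¹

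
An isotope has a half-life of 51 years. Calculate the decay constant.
λ = ln(2)/t½ = 0.01359 year⁻¹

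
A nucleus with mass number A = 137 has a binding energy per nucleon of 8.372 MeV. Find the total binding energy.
B.E. = 8.372 × 137 = 1147 MeV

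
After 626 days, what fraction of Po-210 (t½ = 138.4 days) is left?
N/N₀ = (1/2)^(t/t½) = 0.04349 = 4.35%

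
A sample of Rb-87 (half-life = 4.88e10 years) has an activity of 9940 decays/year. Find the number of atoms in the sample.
N = A/λ = 6.998e14 atoms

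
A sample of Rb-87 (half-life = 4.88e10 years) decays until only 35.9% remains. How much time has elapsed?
t = t½ × log₂(N₀/N) = 7.212e10 years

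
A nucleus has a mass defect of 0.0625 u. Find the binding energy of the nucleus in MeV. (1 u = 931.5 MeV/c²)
B.E. = Δm × 931.5 = 58.22 MeV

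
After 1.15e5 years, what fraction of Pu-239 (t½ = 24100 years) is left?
N/N₀ = (1/2)^(t/t½) = 0.03661 = 3.66%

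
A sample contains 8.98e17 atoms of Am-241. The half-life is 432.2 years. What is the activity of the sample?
A = λN = 1.44e15 decays/year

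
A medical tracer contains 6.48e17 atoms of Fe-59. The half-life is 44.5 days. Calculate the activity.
A = λN = 1.009e16 decays/day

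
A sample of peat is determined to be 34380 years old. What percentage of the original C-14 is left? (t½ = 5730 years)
N/N₀ = (1/2)^(t/t½) = 0.01562 = 1.56%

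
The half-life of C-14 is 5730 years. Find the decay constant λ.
λ = ln(2)/t½ = 1.21e-4 year⁻¹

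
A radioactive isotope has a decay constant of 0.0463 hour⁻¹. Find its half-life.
t½ = ln(2)/λ = 14.97 hours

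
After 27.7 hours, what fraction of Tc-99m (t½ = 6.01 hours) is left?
N/N₀ = (1/2)^(t/t½) = 0.04098 = 4.1%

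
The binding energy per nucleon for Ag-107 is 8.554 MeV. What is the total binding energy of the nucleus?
B.E. = 8.554 × 107 = 915.3 MeV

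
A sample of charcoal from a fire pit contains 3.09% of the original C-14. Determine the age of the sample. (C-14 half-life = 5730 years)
Age = t½ × log₂(1/ratio) = 28740 years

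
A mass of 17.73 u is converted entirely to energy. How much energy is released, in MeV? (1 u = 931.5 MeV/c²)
E = mc² = 16520 MeV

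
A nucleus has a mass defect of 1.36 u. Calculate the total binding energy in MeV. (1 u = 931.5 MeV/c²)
B.E. = Δm × 931.5 = 1267 MeV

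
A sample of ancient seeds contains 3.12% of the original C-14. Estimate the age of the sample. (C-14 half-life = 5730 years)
Age = t½ × log₂(1/ratio) = 28660 years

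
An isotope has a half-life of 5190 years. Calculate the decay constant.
λ = ln(2)/t½ = 1.336e-4 year⁻¹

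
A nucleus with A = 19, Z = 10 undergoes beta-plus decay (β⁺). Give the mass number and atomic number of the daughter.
Daughter: A = 19, Z = 9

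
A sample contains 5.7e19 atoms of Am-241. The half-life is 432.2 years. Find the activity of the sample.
A = λN = 9.141e16 decays/year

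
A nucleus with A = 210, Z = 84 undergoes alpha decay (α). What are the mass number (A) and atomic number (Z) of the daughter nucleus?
Daughter: A = 206, Z = 82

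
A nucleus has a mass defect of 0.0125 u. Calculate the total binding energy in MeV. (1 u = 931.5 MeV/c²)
B.E. = Δm × 931.5 = 11.64 MeV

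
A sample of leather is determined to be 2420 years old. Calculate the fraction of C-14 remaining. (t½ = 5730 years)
N/N₀ = (1/2)^(t/t½) = 0.7462 = 74.6%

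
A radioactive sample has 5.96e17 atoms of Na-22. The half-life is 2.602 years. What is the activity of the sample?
A = λN = 1.588e17 decays/year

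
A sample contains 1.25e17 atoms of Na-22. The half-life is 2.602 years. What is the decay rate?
A = λN = 3.33e16 decays/year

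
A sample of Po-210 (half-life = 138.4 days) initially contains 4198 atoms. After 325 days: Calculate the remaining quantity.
N = N₀(1/2)^(t/t½) = 824.4 atoms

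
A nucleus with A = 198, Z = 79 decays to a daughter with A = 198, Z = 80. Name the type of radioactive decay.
ΔA = 0, ΔZ = +1 ⇒ beta-minus decay (β⁻)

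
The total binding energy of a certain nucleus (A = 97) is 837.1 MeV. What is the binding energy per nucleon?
B.E./A = 837.1/97 = 8.63 MeV/nucleon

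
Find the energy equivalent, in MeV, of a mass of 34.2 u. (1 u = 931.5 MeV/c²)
E = mc² = 31860 MeV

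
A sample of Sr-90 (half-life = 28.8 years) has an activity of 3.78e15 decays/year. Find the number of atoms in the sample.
N = A/λ = 1.571e17 atoms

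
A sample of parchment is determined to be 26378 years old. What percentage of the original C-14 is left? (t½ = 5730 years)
N/N₀ = (1/2)^(t/t½) = 0.04113 = 4.11%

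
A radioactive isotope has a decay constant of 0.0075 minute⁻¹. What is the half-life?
t½ = ln(2)/λ = 92.42 minutes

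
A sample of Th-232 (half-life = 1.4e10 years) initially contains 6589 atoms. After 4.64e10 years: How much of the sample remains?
N = N₀(1/2)^(t/t½) = 662.4 atoms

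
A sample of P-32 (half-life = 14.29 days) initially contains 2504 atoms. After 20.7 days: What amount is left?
N = N₀(1/2)^(t/t½) = 917.4 atoms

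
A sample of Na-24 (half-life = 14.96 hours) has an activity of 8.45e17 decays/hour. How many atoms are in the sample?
N = A/λ = 1.824e19 atoms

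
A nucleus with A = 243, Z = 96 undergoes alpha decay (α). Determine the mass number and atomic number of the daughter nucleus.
Daughter: A = 239, Z = 94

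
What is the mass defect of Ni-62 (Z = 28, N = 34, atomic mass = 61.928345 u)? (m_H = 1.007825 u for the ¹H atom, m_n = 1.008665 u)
Δm = Z·m_H + N·m_n − M = 0.5854 u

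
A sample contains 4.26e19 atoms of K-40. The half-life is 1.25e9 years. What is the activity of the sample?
A = λN = 2.362e10 decays/year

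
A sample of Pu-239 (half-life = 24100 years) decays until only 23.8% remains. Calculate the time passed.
t = t½ × log₂(N₀/N) = 49910 years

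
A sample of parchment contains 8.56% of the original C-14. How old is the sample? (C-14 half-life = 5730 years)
Age = t½ × log₂(1/ratio) = 20320 years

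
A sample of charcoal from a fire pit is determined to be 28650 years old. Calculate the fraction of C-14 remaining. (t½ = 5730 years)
N/N₀ = (1/2)^(t/t½) = 0.03125 = 3.12%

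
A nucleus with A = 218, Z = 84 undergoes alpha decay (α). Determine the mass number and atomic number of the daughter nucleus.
Daughter: A = 214, Z = 82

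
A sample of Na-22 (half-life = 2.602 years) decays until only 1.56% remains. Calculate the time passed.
t = t½ × log₂(N₀/N) = 15.62 years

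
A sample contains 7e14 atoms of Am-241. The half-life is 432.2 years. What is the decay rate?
A = λN = 1.123e12 decays/year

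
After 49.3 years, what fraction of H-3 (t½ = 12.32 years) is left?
N/N₀ = (1/2)^(t/t½) = 0.06243 = 6.24%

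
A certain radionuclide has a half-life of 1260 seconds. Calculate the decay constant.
λ = ln(2)/t½ = 5.501e-4 second⁻¹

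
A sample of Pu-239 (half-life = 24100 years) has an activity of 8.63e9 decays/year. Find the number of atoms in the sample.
N = A/λ = 3.001e14 atoms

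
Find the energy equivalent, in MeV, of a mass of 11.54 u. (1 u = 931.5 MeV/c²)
E = mc² = 10750 MeV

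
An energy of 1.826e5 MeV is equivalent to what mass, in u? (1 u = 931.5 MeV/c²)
m = E/c² = 196 u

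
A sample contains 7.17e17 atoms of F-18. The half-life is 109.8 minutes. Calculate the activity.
A = λN = 4.526e15 decays/minute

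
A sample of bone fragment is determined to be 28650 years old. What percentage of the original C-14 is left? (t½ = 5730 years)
N/N₀ = (1/2)^(t/t½) = 0.03125 = 3.12%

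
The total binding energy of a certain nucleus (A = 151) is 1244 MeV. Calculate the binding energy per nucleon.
B.E./A = 1244/151 = 8.238 MeV/nucleon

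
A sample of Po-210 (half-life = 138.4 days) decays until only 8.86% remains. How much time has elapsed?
t = t½ × log₂(N₀/N) = 483.9 days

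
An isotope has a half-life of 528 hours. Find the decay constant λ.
λ = ln(2)/t½ = 0.001313 hour⁻¹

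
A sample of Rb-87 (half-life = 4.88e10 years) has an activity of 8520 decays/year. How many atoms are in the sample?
N = A/λ = 5.998e14 atoms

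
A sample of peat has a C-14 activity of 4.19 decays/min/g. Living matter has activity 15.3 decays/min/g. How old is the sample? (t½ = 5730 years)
Age = t½ × log₂(A₀/A) = 10710 years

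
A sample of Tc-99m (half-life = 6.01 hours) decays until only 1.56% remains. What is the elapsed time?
t = t½ × log₂(N₀/N) = 36.07 hours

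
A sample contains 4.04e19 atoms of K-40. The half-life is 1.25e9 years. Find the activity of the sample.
A = λN = 2.24e10 decays/year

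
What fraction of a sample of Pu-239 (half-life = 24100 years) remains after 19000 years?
N/N₀ = (1/2)^(t/t½) = 0.579 = 57.9%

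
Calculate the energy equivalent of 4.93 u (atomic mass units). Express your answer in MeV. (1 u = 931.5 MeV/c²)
E = mc² = 4592 MeV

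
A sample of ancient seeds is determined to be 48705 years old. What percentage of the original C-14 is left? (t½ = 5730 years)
N/N₀ = (1/2)^(t/t½) = 0.002762 = 0.276%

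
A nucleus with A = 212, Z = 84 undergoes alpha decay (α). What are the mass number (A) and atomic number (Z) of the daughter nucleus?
Daughter: A = 208, Z = 82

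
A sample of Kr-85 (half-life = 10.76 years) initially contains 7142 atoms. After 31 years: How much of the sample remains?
N = N₀(1/2)^(t/t½) = 969.5 atoms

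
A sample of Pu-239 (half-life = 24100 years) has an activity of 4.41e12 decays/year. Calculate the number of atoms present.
N = A/λ = 1.533e17 atoms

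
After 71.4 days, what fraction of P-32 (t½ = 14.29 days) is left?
N/N₀ = (1/2)^(t/t½) = 0.03133 = 3.13%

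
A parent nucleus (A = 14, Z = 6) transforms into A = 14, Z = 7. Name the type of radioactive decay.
ΔA = 0, ΔZ = +1 ⇒ beta-minus decay (β⁻)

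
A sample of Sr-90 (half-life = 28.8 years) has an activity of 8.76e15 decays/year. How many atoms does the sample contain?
N = A/λ = 3.64e17 atoms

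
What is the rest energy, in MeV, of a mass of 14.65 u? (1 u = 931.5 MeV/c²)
E = mc² = 13650 MeV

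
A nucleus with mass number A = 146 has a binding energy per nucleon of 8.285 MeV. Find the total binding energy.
B.E. = 8.285 × 146 = 1210 MeV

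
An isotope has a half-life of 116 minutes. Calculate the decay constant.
λ = ln(2)/t½ = 0.005975 minute⁻¹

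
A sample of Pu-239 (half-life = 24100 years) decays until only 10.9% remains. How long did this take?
t = t½ × log₂(N₀/N) = 77060 years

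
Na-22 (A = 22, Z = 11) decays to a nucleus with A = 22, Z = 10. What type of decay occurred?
ΔA = 0, ΔZ = -1 ⇒ beta-plus decay (β⁺) or electron capture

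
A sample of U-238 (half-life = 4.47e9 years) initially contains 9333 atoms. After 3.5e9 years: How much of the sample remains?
N = N₀(1/2)^(t/t½) = 5424 atoms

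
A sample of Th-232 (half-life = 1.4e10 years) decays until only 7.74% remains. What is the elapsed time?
t = t½ × log₂(N₀/N) = 5.168e10 years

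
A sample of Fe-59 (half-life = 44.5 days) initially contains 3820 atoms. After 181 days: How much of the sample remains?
N = N₀(1/2)^(t/t½) = 227.9 atoms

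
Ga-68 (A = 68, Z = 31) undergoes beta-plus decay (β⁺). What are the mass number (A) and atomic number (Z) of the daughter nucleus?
Daughter: A = 68, Z = 30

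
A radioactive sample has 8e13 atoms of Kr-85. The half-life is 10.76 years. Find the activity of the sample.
A = λN = 5.154e12 decays/year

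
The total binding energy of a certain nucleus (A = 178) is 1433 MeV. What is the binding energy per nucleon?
B.E./A = 1433/178 = 8.051 MeV/nucleon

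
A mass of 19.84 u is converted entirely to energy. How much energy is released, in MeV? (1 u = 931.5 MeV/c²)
E = mc² = 18480 MeV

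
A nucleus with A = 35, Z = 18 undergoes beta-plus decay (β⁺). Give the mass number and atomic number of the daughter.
Daughter: A = 35, Z = 17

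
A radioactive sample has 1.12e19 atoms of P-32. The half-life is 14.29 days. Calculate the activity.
A = λN = 5.433e17 decays/day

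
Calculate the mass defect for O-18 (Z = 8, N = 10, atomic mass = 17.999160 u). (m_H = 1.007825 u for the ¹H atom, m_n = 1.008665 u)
Δm = Z·m_H + N·m_n − M = 0.1501 u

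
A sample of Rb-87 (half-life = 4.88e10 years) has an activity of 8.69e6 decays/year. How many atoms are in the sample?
N = A/λ = 6.118e17 atoms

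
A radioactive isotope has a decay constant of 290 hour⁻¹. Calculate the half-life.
t½ = ln(2)/λ = 0.00239 hours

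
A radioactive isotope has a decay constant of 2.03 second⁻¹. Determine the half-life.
t½ = ln(2)/λ = 0.3415 seconds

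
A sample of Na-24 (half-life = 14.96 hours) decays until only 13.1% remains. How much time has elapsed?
t = t½ × log₂(N₀/N) = 43.87 hours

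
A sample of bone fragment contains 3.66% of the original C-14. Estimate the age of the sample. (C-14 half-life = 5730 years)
Age = t½ × log₂(1/ratio) = 27340 years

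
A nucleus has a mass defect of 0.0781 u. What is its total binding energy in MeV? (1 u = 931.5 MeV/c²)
B.E. = Δm × 931.5 = 72.75 MeV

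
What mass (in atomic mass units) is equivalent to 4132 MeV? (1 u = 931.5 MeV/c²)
m = E/c² = 4.436 u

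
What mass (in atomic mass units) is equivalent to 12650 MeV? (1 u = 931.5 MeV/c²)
m = E/c² = 13.58 u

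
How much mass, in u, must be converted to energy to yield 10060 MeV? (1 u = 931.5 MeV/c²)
m = E/c² = 10.8 u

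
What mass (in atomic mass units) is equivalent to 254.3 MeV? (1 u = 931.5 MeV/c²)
m = E/c² = 0.273 u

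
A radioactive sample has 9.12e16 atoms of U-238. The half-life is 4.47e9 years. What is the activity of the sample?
A = λN = 1.414e7 decays/year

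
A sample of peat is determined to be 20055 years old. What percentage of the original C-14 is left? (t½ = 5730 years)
N/N₀ = (1/2)^(t/t½) = 0.08839 = 8.84%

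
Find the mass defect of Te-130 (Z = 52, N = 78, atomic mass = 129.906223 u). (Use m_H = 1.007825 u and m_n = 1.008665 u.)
Δm = Z·m_H + N·m_n − M = 1.177 u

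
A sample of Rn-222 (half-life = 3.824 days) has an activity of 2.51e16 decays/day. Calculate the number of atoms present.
N = A/λ = 1.385e17 atoms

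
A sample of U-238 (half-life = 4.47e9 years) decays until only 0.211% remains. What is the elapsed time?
t = t½ × log₂(N₀/N) = 3.973e10 years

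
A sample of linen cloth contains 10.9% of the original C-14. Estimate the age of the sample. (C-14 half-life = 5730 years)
Age = t½ × log₂(1/ratio) = 18320 years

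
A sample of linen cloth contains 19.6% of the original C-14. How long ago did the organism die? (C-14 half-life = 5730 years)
Age = t½ × log₂(1/ratio) = 13470 years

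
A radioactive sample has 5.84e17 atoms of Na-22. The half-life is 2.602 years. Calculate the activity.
A = λN = 1.556e17 decays/year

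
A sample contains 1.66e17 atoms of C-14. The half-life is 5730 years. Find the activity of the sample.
A = λN = 2.008e13 decays/year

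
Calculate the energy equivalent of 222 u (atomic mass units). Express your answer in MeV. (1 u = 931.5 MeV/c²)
E = mc² = 2.068e5 MeV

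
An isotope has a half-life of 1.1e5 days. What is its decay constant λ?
λ = ln(2)/t½ = 6.301e-6 day⁻¹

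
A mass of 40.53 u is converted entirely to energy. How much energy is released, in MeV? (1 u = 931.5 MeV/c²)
E = mc² = 37750 MeV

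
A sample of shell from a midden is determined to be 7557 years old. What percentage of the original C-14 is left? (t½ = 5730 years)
N/N₀ = (1/2)^(t/t½) = 0.4009 = 40.1%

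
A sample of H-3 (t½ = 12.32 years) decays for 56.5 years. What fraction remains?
N/N₀ = (1/2)^(t/t½) = 0.04164 = 4.16%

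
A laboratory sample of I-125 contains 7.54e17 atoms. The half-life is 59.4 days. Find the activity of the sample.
A = λN = 8.799e15 decays/day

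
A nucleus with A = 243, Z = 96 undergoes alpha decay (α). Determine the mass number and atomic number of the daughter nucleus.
Daughter: A = 239, Z = 94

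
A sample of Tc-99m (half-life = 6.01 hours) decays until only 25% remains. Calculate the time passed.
t = t½ × log₂(N₀/N) = 12.02 hours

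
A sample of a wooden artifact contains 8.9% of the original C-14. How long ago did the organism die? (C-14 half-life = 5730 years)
Age = t½ × log₂(1/ratio) = 20000 years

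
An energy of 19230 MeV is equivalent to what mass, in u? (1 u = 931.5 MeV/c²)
m = E/c² = 20.64 u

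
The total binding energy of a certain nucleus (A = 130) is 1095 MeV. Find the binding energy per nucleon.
B.E./A = 1095/130 = 8.423 MeV/nucleon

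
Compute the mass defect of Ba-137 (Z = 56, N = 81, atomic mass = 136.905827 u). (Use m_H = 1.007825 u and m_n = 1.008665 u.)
Δm = Z·m_H + N·m_n − M = 1.234 u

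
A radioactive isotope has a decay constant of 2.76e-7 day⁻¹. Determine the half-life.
t½ = ln(2)/λ = 2.511e6 days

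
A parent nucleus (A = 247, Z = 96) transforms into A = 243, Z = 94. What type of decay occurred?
ΔA = -4, ΔZ = -2 ⇒ alpha decay (α)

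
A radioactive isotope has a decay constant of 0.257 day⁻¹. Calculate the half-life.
t½ = ln(2)/λ = 2.697 days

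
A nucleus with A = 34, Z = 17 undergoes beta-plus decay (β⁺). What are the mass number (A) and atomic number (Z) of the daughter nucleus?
Daughter: A = 34, Z = 16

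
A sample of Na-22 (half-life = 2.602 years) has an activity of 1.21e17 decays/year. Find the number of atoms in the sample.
N = A/λ = 4.542e17 atoms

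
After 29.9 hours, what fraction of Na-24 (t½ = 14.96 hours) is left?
N/N₀ = (1/2)^(t/t½) = 0.2502 = 25%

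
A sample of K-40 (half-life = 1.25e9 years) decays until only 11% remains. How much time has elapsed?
t = t½ × log₂(N₀/N) = 3.981e9 years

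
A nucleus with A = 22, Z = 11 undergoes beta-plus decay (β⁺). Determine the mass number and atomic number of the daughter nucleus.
Daughter: A = 22, Z = 10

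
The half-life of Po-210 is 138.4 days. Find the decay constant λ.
λ = ln(2)/t½ = 0.005008 day⁻¹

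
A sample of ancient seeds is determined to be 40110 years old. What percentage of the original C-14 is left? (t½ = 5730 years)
N/N₀ = (1/2)^(t/t½) = 0.007812 = 0.781%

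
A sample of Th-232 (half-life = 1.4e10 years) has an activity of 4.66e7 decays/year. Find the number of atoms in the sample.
N = A/λ = 9.412e17 atoms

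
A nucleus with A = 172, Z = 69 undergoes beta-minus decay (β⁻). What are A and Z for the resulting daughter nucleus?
Daughter: A = 172, Z = 70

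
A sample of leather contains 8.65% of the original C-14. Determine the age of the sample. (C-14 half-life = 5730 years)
Age = t½ × log₂(1/ratio) = 20230 years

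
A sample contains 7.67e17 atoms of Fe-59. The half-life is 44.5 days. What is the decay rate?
A = λN = 1.195e16 decays/day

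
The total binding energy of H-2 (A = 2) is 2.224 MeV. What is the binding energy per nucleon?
B.E./A = 2.224/2 = 1.112 MeV/nucleon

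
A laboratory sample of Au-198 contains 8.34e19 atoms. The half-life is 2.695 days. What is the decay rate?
A = λN = 2.145e19 decays/day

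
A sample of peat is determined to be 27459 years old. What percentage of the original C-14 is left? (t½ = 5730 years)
N/N₀ = (1/2)^(t/t½) = 0.03609 = 3.61%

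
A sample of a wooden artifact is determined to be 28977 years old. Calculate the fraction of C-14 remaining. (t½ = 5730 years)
N/N₀ = (1/2)^(t/t½) = 0.03004 = 3%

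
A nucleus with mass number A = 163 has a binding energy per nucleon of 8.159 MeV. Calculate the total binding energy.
B.E. = 8.159 × 163 = 1330 MeV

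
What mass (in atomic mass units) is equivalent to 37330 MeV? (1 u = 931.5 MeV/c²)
m = E/c² = 40.08 u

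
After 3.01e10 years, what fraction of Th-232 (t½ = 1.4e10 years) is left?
N/N₀ = (1/2)^(t/t½) = 0.2253 = 22.5%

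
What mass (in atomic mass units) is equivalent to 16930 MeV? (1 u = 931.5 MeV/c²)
m = E/c² = 18.17 u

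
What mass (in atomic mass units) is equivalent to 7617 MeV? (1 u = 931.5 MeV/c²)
m = E/c² = 8.177 u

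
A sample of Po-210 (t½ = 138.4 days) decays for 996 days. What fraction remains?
N/N₀ = (1/2)^(t/t½) = 0.006818 = 0.682%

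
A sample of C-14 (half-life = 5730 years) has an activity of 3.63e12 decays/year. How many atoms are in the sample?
N = A/λ = 3.001e16 atoms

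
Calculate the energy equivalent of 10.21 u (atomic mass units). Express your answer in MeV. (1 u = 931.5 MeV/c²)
E = mc² = 9511 MeV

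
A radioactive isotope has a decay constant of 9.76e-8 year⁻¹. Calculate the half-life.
t½ = ln(2)/λ = 7.102e6 years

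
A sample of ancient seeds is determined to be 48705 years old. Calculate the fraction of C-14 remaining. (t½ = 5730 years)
N/N₀ = (1/2)^(t/t½) = 0.002762 = 0.276%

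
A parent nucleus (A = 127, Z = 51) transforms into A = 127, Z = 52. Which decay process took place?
ΔA = 0, ΔZ = +1 ⇒ beta-minus decay (β⁻)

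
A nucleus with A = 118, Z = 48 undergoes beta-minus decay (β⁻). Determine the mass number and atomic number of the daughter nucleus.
Daughter: A = 118, Z = 49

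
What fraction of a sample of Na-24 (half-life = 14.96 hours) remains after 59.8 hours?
N/N₀ = (1/2)^(t/t½) = 0.06262 = 6.26%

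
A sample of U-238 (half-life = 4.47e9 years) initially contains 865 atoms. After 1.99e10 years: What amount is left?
N = N₀(1/2)^(t/t½) = 39.52 atoms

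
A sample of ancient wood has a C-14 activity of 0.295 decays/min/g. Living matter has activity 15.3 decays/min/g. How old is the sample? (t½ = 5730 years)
Age = t½ × log₂(A₀/A) = 32640 years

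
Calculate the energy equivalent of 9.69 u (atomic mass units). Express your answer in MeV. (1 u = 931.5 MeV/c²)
E = mc² = 9026 MeV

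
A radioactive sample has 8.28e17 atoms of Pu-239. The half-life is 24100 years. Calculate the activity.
A = λN = 2.381e13 decays/year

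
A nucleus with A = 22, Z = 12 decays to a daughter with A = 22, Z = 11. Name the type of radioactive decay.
ΔA = 0, ΔZ = -1 ⇒ beta-plus decay (β⁺) or electron capture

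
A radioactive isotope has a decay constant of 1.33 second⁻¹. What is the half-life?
t½ = ln(2)/λ = 0.5212 seconds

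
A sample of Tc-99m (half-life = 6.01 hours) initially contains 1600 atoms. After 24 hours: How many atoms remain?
N = N₀(1/2)^(t/t½) = 100.5 atoms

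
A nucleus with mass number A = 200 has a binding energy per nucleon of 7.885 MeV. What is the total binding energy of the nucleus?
B.E. = 7.885 × 200 = 1577 MeV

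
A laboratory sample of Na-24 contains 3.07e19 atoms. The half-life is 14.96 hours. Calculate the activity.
A = λN = 1.422e18 decays/hour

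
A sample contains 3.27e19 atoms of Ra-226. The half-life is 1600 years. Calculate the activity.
A = λN = 1.417e16 decays/year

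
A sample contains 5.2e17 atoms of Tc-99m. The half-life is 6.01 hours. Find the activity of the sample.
A = λN = 5.997e16 decays/hour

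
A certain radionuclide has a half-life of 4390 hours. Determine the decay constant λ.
λ = ln(2)/t½ = 1.579e-4 hour⁻¹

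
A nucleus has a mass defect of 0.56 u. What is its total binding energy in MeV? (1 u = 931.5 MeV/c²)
B.E. = Δm × 931.5 = 521.6 MeV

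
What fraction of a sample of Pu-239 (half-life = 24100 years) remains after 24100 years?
N/N₀ = (1/2)^(t/t½) = 0.5 = 50%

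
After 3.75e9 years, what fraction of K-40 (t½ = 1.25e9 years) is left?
N/N₀ = (1/2)^(t/t½) = 0.125 = 12.5%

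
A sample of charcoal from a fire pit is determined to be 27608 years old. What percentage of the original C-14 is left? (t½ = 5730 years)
N/N₀ = (1/2)^(t/t½) = 0.03545 = 3.54%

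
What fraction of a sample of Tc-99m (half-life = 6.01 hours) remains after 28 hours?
N/N₀ = (1/2)^(t/t½) = 0.03959 = 3.96%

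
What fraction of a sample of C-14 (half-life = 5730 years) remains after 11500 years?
N/N₀ = (1/2)^(t/t½) = 0.2488 = 24.9%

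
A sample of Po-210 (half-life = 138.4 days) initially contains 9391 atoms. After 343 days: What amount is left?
N = N₀(1/2)^(t/t½) = 1685 atoms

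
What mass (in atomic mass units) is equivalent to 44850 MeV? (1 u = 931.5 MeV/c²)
m = E/c² = 48.15 u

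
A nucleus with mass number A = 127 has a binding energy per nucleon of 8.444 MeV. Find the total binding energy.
B.E. = 8.444 × 127 = 1072 MeV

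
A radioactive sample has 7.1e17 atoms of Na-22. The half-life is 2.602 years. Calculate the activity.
A = λN = 1.891e17 decays/year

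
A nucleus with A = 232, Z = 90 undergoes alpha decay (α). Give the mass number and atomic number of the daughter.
Daughter: A = 228, Z = 88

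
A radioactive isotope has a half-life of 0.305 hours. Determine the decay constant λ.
λ = ln(2)/t½ = 2.273 hour⁻¹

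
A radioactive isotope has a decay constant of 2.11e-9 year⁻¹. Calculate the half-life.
t½ = ln(2)/λ = 3.285e8 years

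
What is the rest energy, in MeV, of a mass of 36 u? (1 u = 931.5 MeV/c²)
E = mc² = 33530 MeV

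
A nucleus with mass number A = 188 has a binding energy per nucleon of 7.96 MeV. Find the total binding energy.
B.E. = 7.96 × 188 = 1496 MeV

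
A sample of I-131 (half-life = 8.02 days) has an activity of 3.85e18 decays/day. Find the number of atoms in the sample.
N = A/λ = 4.455e19 atoms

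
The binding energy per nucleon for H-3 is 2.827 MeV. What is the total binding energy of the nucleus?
B.E. = 2.827 × 3 = 8.481 MeV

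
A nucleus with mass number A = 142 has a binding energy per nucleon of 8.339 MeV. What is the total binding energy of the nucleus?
B.E. = 8.339 × 142 = 1184 MeV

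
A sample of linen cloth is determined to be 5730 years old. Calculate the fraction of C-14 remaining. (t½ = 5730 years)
N/N₀ = (1/2)^(t/t½) = 0.5 = 50%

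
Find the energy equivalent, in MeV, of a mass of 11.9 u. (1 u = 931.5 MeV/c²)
E = mc² = 11080 MeV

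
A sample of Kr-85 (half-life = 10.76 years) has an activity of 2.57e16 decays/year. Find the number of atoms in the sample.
N = A/λ = 3.99e17 atoms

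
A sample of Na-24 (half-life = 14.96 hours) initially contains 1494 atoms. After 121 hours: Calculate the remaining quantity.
N = N₀(1/2)^(t/t½) = 5.49 atoms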